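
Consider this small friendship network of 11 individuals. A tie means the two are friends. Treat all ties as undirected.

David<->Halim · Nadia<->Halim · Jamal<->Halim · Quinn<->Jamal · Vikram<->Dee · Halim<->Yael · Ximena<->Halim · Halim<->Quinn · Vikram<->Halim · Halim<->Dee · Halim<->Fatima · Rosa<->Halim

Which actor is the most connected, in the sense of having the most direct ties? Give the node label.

Halim

Degrees — David:1, Dee:2, Fatima:1, Halim:10, Jamal:2, Nadia:1, Quinn:2, Rosa:1, Vikram:2, Ximena:1, Yael:1.
The maximum is 10, attained only by Halim.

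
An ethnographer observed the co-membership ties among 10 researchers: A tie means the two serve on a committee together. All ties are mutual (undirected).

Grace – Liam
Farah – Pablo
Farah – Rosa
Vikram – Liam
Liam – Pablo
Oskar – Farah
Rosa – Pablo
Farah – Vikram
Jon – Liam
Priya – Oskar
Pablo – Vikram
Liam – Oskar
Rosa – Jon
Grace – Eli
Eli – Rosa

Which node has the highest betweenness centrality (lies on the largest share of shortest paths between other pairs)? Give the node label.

Unnormalized betweenness of each node: Eli:5/4, Farah:35/6, Grace:7/3, Jon:1/2, Liam:151/12, Oskar:103/12, Pablo:23/12, Priya:0, Rosa:77/12, Vikram:7/12.
Liam has the largest value, 151/12, making it the main broker — the node through which the most shortest paths run.

Liam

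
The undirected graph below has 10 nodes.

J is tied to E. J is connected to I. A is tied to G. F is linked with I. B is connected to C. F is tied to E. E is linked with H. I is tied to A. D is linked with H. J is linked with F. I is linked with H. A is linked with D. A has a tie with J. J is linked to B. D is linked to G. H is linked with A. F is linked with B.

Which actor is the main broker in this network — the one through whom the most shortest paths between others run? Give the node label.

Unnormalized betweenness of each node: A:109/10, B:8, C:0, D:5/6, E:113/60, F:47/15, G:0, H:7/2, I:47/15, J:697/60.
J has the largest value, 697/60, making it the main broker — the node through which the most shortest paths run.

J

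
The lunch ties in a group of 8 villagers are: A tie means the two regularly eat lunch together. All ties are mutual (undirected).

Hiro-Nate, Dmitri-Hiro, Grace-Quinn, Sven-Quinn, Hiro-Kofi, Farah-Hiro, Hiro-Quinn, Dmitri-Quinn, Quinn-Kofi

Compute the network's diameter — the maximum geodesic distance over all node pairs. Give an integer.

3

Eccentricity of each node (its greatest distance to any other): Dmitri:2, Farah:3, Grace:3, Hiro:2, Kofi:2, Nate:3, Quinn:2, Sven:3.
The maximum eccentricity is 3, realized for instance by the pair Sven–Farah via Sven – Quinn – Hiro – Farah. So the diameter is 3.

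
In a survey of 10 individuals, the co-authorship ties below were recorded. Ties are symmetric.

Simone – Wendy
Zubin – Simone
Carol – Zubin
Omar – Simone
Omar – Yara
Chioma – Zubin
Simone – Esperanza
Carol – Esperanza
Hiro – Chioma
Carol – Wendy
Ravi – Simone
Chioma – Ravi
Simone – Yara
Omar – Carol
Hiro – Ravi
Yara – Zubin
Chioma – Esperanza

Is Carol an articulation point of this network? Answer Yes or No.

Even without Carol, every remaining node can still reach every other (the residual graph is connected), so Carol is not a cut vertex.

No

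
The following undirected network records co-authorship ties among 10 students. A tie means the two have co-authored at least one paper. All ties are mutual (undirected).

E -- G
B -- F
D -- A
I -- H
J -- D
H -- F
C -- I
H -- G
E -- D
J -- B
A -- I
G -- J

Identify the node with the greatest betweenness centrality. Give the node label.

Unnormalized betweenness of each node: A:13/3, B:2, C:0, D:20/3, E:7/6, F:3, G:20/3, H:34/3, I:32/3, J:37/6.
H has the largest value, 34/3, making it the main broker — the node through which the most shortest paths run.

H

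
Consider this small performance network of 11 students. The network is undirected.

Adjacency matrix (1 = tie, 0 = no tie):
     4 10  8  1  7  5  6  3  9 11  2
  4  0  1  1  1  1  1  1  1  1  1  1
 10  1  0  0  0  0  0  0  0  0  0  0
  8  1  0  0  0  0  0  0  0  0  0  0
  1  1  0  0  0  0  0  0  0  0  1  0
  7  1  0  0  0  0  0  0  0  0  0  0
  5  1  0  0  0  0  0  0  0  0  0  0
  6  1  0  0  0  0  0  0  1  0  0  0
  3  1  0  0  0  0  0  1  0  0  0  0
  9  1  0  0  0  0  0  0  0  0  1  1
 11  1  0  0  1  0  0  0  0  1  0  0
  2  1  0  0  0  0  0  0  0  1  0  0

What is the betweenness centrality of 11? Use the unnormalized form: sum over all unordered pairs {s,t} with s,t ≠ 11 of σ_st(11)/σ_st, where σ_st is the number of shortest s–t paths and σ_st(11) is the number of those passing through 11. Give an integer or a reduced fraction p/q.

1/2

Pairs whose geodesics pass through 11 — 1–9: 1/2.
All other pairs contribute 0.
Summing the contributions gives betweenness(11) = 1/2.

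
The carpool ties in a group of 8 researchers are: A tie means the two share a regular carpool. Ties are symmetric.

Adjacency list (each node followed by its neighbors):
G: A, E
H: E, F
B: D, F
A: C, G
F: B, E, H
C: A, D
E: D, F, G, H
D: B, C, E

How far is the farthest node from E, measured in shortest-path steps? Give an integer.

Distances from E: A:2, B:2, C:2, D:1, F:1, G:1, H:1.
The largest is 2 (to A, B, and C), so the eccentricity of E is 2.

2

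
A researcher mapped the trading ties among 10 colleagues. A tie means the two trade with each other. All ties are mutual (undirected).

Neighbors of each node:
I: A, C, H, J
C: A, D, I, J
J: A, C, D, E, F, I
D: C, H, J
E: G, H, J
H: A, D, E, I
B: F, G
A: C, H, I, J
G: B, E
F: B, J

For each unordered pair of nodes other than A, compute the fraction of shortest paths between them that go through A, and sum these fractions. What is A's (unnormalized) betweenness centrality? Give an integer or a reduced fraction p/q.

Pairs whose geodesics pass through A — F–H: 1/4; J–H: 1/4; C–H: 1/3.
All other pairs contribute 0.
Summing the contributions gives betweenness(A) = 5/6.

5/6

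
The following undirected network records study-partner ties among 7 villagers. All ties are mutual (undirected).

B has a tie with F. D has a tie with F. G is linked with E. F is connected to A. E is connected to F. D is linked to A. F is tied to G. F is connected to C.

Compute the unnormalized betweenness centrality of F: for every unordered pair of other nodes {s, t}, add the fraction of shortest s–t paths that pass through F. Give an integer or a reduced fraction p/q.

13

Pairs whose geodesics pass through F — G–A: 1; G–C: 1; G–B: 1; G–D: 1; A–C: 1; A–B: 1; A–E: 1; C–B: 1; C–E: 1; C–D: 1; B–E: 1; B–D: 1; E–D: 1.
All other pairs contribute 0.
Summing the contributions gives betweenness(F) = 13.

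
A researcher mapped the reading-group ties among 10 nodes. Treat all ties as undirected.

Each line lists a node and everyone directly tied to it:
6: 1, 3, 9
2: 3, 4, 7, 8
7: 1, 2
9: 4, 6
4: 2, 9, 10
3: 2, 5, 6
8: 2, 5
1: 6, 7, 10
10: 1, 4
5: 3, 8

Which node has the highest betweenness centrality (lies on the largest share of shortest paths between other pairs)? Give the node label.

Unnormalized betweenness of each node: 1:13/3, 2:38/3, 3:43/6, 4:20/3, 5:1, 6:19/3, 7:2, 8:11/6, 9:1, 10:1.
2 has the largest value, 38/3, making it the main broker — the node through which the most shortest paths run.

2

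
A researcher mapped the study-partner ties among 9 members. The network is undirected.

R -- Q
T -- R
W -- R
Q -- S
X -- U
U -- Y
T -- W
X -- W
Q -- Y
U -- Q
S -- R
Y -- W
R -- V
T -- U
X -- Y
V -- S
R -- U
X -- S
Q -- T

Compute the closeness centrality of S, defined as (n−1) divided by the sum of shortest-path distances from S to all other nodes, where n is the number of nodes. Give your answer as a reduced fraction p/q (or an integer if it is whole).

Distances from S: Q:1, R:1, T:2, U:2, V:1, W:2, X:1, Y:2. Sum = 12.
n = 9, so closeness = 8/12 = 2/3.

2/3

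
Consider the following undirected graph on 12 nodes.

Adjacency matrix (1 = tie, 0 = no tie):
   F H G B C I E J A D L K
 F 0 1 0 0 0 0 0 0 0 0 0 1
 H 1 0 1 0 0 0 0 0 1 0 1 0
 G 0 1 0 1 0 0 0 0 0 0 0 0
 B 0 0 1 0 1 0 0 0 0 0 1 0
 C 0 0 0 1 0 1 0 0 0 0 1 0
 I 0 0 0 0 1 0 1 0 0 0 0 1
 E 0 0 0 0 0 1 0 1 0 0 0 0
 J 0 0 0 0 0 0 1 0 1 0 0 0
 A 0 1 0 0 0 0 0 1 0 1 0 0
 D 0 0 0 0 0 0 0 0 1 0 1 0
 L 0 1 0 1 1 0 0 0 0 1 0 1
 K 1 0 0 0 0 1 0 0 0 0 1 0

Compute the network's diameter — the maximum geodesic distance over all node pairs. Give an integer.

Eccentricity of each node (its greatest distance to any other): A:3, B:4, C:3, D:3, E:4, F:3, G:4, H:3, I:3, J:4, K:3, L:3.
The maximum eccentricity is 4, realized for instance by the pair G–E via G – B – C – I – E. So the diameter is 4.

4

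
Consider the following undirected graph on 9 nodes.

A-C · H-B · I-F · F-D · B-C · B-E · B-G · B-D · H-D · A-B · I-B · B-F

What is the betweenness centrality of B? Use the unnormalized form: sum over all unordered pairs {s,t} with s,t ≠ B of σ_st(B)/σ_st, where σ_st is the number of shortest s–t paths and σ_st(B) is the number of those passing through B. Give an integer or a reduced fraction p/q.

Pairs whose geodesics pass through B — H–G: 1; H–I: 1; H–E: 1; H–F: 1/2; H–A: 1; H–C: 1; G–I: 1; G–D: 1; G–E: 1; G–F: 1; G–A: 1; G–C: 1; I–D: 1/2; I–E: 1 … (+10 more pairs).
All other pairs contribute 0.
Summing the contributions gives betweenness(B) = 23.

23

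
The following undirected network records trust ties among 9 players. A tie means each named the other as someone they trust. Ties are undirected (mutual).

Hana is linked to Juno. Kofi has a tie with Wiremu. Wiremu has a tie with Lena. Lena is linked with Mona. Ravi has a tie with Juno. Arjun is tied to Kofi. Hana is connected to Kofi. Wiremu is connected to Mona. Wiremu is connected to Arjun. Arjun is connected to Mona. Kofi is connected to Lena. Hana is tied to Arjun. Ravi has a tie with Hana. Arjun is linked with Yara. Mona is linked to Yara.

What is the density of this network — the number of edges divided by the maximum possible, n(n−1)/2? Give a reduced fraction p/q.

5/12

There are 15 edges and 9 nodes, so the maximum possible is C(9,2) = 36.
Density = 15/36 = 5/12.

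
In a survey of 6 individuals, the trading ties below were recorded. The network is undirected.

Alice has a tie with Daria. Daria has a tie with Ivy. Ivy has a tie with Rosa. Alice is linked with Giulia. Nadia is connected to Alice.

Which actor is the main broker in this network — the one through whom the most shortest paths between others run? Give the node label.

Alice

Unnormalized betweenness of each node: Alice:7, Daria:6, Giulia:0, Ivy:4, Nadia:0, Rosa:0.
Alice has the largest value, 7, making it the main broker — the node through which the most shortest paths run.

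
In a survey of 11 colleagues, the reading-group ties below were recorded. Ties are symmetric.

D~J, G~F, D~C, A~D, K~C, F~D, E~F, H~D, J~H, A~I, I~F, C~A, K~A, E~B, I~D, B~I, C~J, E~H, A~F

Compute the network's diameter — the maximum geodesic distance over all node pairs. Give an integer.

3

Eccentricity of each node (its greatest distance to any other): A:2, B:3, C:3, D:2, E:3, F:2, G:3, H:3, I:2, J:3, K:3.
The maximum eccentricity is 3, realized for instance by the pair C–E via C – J – H – E. So the diameter is 3.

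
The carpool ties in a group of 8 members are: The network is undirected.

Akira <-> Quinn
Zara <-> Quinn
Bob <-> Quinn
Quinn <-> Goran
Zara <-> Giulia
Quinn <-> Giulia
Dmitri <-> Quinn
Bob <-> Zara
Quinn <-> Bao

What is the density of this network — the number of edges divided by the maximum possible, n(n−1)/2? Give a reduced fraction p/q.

There are 9 edges and 8 nodes, so the maximum possible is C(8,2) = 28.
Density = 9/28.

9/28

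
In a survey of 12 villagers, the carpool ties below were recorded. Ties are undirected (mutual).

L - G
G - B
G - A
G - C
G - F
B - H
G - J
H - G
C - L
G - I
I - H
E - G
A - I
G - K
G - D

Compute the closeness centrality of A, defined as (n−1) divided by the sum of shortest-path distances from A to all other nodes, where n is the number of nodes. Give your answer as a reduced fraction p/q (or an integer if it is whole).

Distances from A: B:2, C:2, D:2, E:2, F:2, G:1, H:2, I:1, J:2, K:2, L:2. Sum = 20.
n = 12, so closeness = 11/20.

11/20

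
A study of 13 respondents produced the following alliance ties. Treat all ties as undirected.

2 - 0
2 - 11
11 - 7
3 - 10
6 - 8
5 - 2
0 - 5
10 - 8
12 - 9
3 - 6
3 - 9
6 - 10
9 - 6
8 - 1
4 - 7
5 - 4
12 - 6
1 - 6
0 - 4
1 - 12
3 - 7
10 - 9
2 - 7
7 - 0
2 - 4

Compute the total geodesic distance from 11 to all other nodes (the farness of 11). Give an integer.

Distances from 11: 0:2, 1:4, 2:1, 3:2, 4:2, 5:2, 6:3, 7:1, 8:4, 9:3, 10:3, 12:4.
Sum = 2 + 4 + 1 + 2 + 2 + 2 + 3 + 1 + 4 + 3 + 3 + 4 = 31.

31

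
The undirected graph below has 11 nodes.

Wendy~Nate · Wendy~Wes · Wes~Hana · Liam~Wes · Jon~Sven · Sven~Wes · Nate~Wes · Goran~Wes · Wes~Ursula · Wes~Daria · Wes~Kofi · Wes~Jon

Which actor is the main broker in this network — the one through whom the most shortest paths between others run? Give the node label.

Unnormalized betweenness of each node: Daria:0, Goran:0, Hana:0, Jon:0, Kofi:0, Liam:0, Nate:0, Sven:0, Ursula:0, Wendy:0, Wes:43.
Wes has the largest value, 43, making it the main broker — the node through which the most shortest paths run.

Wes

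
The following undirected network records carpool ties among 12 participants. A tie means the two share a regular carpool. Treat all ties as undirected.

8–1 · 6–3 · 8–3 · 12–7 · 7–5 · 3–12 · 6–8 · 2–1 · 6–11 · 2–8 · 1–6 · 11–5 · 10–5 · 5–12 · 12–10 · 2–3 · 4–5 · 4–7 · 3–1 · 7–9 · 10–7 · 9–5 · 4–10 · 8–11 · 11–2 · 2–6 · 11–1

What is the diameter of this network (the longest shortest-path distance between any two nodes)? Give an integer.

3

Eccentricity of each node (its greatest distance to any other): 1:3, 2:3, 3:3, 4:3, 5:2, 6:3, 7:3, 8:3, 9:3, 10:3, 11:2, 12:2.
The maximum eccentricity is 3, realized for instance by the pair 1–9 via 1 – 11 – 5 – 9. So the diameter is 3.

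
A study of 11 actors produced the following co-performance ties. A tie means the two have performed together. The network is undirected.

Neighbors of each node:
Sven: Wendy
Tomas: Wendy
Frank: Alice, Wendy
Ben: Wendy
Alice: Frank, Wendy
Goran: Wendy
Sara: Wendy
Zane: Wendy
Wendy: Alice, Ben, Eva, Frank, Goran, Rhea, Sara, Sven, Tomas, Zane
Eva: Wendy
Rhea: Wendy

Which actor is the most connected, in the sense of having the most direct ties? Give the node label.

Degrees — Alice:2, Ben:1, Eva:1, Frank:2, Goran:1, Rhea:1, Sara:1, Sven:1, Tomas:1, Wendy:10, Zane:1.
The maximum is 10, attained only by Wendy.

Wendy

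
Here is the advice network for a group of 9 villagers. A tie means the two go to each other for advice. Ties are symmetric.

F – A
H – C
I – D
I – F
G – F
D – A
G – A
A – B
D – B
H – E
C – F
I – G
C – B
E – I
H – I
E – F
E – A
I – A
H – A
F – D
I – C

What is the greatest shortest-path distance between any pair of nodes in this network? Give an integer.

2

Eccentricity of each node (its greatest distance to any other): A:2, B:2, C:2, D:2, E:2, F:2, G:2, H:2, I:2.
The maximum eccentricity is 2, realized for instance by the pair G–H via G – I – H. So the diameter is 2.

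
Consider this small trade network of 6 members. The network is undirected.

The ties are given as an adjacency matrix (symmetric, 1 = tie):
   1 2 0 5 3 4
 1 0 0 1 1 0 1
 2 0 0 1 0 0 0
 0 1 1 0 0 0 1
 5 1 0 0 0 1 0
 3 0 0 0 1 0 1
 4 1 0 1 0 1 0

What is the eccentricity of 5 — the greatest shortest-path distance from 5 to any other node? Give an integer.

Distances from 5: 0:2, 1:1, 2:3, 3:1, 4:2.
The largest is 3 (to 2), so the eccentricity of 5 is 3.

3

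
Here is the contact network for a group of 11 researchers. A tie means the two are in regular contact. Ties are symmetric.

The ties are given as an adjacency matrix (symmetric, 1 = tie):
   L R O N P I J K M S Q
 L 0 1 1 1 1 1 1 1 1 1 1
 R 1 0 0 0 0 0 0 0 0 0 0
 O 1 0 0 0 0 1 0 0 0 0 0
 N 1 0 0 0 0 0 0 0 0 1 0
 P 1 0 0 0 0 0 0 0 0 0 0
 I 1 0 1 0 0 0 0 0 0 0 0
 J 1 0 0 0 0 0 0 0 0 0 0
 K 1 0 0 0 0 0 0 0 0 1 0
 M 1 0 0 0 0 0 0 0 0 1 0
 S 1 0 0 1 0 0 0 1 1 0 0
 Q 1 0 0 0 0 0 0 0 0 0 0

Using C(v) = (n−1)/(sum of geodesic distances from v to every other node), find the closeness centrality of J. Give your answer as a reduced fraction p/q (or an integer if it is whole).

Distances from J: I:2, K:2, L:1, M:2, N:2, O:2, P:2, Q:2, R:2, S:2. Sum = 19.
n = 11, so closeness = 10/19.

10/19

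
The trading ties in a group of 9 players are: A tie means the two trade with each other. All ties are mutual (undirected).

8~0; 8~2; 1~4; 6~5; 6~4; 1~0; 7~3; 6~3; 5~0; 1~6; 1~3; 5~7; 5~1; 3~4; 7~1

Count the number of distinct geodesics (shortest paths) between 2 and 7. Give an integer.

The shortest distance is 4. The length-4 paths are: 2–8–0–5–7; 2–8–0–1–7.
That gives 2 distinct shortest paths.

2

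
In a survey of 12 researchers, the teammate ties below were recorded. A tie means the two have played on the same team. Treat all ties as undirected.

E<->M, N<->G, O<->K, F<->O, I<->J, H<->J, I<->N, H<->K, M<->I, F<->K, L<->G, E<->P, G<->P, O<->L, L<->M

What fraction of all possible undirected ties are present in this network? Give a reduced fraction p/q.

5/22

There are 15 edges and 12 nodes, so the maximum possible is C(12,2) = 66.
Density = 15/66 = 5/22.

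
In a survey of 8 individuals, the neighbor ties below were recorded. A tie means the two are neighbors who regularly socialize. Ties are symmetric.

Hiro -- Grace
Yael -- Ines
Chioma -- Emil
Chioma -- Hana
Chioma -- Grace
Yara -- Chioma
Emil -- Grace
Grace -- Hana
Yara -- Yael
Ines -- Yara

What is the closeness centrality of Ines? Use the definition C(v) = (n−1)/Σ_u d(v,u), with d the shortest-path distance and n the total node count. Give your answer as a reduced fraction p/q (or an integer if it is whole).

Distances from Ines: Chioma:2, Emil:3, Grace:3, Hana:3, Hiro:4, Yael:1, Yara:1. Sum = 17.
n = 8, so closeness = 7/17.

7/17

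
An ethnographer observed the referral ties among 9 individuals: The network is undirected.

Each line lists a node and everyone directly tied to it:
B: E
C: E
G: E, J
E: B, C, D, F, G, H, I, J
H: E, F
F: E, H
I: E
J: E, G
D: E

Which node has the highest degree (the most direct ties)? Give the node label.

E

Degrees — B:1, C:1, D:1, E:8, F:2, G:2, H:2, I:1, J:2.
The maximum is 8, attained only by E.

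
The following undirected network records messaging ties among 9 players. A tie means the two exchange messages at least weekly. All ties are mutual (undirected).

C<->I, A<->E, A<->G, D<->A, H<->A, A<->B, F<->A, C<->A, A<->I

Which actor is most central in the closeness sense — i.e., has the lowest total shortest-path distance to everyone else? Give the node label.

Farness (sum of distances to all others) for each node — A:8, B:15, C:14, D:15, E:15, F:15, G:15, H:15, I:14.
The smallest farness is 8, for A, so A has the highest closeness.

A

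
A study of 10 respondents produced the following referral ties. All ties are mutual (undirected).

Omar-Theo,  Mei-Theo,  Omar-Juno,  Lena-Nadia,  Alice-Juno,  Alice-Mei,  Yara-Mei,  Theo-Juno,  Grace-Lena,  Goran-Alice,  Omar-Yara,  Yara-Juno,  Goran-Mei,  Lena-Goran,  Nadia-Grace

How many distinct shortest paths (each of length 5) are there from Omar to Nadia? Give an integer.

3

The shortest distance is 5. The length-5 paths are: Omar–Theo–Mei–Goran–Lena–Nadia; Omar–Yara–Mei–Goran–Lena–Nadia; Omar–Juno–Alice–Goran–Lena–Nadia.
That gives 3 distinct shortest paths.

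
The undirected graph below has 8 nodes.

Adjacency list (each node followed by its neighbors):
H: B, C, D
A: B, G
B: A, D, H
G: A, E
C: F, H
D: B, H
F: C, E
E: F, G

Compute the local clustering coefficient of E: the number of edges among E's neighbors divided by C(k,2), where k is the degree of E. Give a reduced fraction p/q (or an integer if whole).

E's neighbors: F and G (k = 2).
Possible neighbor pairs: C(2,2) = 1. Edges among them: none → e = 0.
Clustering(E) = 0/1.

0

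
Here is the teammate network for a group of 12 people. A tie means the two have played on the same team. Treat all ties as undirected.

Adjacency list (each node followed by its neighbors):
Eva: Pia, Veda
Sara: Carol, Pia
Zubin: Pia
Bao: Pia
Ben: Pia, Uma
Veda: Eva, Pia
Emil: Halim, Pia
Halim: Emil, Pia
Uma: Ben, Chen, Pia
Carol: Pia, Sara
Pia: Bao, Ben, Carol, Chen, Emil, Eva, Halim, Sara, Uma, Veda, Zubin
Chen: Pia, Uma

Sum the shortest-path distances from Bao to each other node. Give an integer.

21

Distances from Bao: Ben:2, Carol:2, Chen:2, Emil:2, Eva:2, Halim:2, Pia:1, Sara:2, Uma:2, Veda:2, Zubin:2.
Sum = 2 + 2 + 2 + 2 + 2 + 2 + 1 + 2 + 2 + 2 + 2 = 21.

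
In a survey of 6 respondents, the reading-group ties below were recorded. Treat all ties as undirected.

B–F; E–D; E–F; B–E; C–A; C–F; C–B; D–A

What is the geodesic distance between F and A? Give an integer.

One shortest route is F – C – A, which uses 2 edges, and F and A are not directly tied, so nothing shorter exists. So d(F,A) = 2.

2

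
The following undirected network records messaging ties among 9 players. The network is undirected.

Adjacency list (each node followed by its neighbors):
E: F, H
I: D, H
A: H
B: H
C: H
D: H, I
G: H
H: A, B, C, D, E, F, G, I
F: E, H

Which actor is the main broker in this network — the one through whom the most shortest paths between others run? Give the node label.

H

Unnormalized betweenness of each node: A:0, B:0, C:0, D:0, E:0, F:0, G:0, H:26, I:0.
H has the largest value, 26, making it the main broker — the node through which the most shortest paths run.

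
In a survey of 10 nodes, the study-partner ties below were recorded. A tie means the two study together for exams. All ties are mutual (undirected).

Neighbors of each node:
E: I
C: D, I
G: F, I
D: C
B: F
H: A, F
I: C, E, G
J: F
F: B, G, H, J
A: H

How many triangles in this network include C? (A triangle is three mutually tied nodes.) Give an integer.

C's neighbors are D and I, but none of them are tied to each other, so no triangle contains C.

0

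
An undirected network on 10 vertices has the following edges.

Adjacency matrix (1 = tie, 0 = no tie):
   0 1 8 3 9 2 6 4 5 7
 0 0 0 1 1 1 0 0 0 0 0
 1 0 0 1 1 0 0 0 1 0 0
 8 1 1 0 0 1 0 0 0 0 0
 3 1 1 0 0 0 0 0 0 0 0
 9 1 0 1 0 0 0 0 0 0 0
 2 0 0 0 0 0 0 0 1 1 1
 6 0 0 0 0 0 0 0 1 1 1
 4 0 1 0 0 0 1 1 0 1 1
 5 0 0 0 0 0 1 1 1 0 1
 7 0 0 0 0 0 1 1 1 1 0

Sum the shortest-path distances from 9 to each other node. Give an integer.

25

Distances from 9: 0:1, 1:2, 2:4, 3:2, 4:3, 5:4, 6:4, 7:4, 8:1.
Sum = 1 + 2 + 4 + 2 + 3 + 4 + 4 + 4 + 1 = 25.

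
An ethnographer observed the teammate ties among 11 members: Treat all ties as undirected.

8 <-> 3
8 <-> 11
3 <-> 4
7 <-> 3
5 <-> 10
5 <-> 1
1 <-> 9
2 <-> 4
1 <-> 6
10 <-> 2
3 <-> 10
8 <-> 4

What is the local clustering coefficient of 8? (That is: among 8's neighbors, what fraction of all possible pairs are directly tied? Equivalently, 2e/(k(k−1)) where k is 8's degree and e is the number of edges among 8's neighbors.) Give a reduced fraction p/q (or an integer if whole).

8's neighbors: 3, 4, and 11 (k = 3).
Possible neighbor pairs: C(3,2) = 3. Edges among them: 3–4 → e = 1.
Clustering(8) = 1/3.

1/3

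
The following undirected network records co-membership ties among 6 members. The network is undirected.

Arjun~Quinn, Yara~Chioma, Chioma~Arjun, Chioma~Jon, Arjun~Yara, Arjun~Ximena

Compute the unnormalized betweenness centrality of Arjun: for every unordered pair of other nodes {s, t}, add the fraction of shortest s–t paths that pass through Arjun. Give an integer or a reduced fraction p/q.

7

Pairs whose geodesics pass through Arjun — Quinn–Yara: 1; Quinn–Chioma: 1; Quinn–Ximena: 1; Quinn–Jon: 1; Yara–Ximena: 1; Chioma–Ximena: 1; Ximena–Jon: 1.
All other pairs contribute 0.
Summing the contributions gives betweenness(Arjun) = 7.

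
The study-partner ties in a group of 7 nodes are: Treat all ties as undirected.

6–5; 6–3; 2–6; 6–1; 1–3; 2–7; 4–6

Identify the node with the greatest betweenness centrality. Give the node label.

6

Unnormalized betweenness of each node: 1:0, 2:5, 3:0, 4:0, 5:0, 6:13, 7:0.
6 has the largest value, 13, making it the main broker — the node through which the most shortest paths run.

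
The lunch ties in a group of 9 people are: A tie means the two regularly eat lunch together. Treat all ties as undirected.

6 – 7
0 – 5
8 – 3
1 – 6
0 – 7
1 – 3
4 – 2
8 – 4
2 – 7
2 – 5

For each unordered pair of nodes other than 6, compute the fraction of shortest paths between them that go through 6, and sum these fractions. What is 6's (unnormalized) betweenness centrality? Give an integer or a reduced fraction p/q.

Pairs whose geodesics pass through 6 — 5–1: 2/2; 2–1: 1; 3–7: 1; 3–0: 1; 1–7: 1; 1–0: 1.
All other pairs contribute 0.
Summing the contributions gives betweenness(6) = 6.

6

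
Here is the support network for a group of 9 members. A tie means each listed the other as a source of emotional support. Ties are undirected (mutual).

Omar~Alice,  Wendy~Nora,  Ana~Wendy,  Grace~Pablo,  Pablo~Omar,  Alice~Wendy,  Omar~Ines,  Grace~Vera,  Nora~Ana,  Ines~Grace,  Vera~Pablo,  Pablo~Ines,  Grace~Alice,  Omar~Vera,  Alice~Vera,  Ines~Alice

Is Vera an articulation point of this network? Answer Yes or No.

No

Even without Vera, every remaining node can still reach every other (the residual graph is connected), so Vera is not a cut vertex.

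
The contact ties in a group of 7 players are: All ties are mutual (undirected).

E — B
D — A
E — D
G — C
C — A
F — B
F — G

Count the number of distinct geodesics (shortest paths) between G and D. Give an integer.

The shortest distance is 3, and the only length-3 path is G–C–A–D. So there is exactly 1 shortest path.

1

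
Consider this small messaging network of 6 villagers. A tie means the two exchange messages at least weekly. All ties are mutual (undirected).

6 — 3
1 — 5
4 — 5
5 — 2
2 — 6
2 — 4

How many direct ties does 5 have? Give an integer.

5 is directly tied to 1, 2, and 4. That is 3 neighbors, so the degree of 5 is 3.

3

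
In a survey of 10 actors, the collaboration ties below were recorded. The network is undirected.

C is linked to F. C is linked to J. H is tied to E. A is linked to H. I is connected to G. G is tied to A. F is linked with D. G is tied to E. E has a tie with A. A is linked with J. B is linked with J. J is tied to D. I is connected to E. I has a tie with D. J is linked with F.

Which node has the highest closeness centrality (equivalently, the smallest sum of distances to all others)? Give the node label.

Farness (sum of distances to all others) for each node — A:14, B:21, C:20, D:16, E:17, F:18, G:18, H:20, I:17, J:13.
The smallest farness is 13, for J, so J has the highest closeness.

J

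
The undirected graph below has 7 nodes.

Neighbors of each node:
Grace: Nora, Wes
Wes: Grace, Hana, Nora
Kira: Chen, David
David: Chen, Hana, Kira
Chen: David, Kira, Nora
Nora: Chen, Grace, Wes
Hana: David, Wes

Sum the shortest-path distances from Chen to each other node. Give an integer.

Distances from Chen: David:1, Grace:2, Hana:2, Kira:1, Nora:1, Wes:2.
Sum = 1 + 2 + 2 + 1 + 1 + 2 = 9.

9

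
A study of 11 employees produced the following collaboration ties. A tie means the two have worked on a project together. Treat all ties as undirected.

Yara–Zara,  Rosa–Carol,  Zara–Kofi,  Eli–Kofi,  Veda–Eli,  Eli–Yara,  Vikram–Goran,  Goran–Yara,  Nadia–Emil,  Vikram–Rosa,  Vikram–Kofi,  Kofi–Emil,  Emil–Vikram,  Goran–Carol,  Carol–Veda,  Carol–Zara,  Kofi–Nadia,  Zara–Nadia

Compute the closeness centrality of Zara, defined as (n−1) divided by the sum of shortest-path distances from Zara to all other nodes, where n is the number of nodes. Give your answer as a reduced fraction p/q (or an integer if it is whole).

Distances from Zara: Carol:1, Eli:2, Emil:2, Goran:2, Kofi:1, Nadia:1, Rosa:2, Veda:2, Vikram:2, Yara:1. Sum = 16.
n = 11, so closeness = 10/16 = 5/8.

5/8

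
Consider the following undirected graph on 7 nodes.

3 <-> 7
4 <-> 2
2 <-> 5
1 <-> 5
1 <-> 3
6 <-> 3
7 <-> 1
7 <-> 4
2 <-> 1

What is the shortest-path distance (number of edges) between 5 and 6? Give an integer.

3

One shortest route is 5 – 1 – 3 – 6, which uses 3 edges, and at distance 2 from 5 we only reach {3, 4, 7}, which does not include 6. So d(5,6) = 3.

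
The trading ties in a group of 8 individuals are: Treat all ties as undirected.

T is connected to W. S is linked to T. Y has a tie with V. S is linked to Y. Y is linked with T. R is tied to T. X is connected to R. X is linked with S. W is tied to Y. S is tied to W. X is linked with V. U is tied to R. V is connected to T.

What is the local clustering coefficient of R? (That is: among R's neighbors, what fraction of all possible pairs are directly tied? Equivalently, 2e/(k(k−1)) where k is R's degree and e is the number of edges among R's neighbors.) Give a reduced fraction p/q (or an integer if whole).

R's neighbors: T, U, and X (k = 3).
Possible neighbor pairs: C(3,2) = 3. Edges among them: none → e = 0.
Clustering(R) = 0/3 = 0.

0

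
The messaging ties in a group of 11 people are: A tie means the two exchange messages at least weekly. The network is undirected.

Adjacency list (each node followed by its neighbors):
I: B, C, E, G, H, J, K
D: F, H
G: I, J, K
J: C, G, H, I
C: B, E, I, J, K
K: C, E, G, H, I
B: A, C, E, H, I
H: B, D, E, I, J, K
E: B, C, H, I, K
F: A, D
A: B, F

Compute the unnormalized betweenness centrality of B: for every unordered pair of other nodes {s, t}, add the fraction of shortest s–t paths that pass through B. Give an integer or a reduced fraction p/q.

Pairs whose geodesics pass through B — A–K: 4/4; A–J: 3/3; A–H: 1; A–E: 1; A–I: 1; A–C: 1; A–G: 1; F–E: 1/2; F–I: 1/2; F–C: 1; F–G: 1/4; D–C: 1/5; H–C: 1/5.
All other pairs contribute 0.
Summing the contributions gives betweenness(B) = 193/20.

193/20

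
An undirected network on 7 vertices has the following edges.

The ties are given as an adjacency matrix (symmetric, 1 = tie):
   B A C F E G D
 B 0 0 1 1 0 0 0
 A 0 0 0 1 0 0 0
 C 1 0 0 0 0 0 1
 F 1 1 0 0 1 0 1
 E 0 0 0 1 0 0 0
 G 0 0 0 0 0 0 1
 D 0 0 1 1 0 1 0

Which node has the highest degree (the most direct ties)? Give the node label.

F

Degrees — A:1, B:2, C:2, D:3, E:1, F:4, G:1.
The maximum is 4, attained only by F.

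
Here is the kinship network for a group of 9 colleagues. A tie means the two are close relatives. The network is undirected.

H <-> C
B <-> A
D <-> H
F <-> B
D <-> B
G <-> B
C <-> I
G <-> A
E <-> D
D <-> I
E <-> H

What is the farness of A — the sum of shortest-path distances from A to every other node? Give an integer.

19

Distances from A: B:1, C:4, D:2, E:3, F:2, G:1, H:3, I:3.
Sum = 1 + 4 + 2 + 3 + 2 + 1 + 3 + 3 = 19.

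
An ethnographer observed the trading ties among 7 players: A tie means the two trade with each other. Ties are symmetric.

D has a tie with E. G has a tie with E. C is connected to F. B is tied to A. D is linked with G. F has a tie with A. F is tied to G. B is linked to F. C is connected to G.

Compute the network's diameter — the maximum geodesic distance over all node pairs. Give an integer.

3

Eccentricity of each node (its greatest distance to any other): A:3, B:3, C:2, D:3, E:3, F:2, G:2.
The maximum eccentricity is 3, realized for instance by the pair A–E via A – F – G – E. So the diameter is 3.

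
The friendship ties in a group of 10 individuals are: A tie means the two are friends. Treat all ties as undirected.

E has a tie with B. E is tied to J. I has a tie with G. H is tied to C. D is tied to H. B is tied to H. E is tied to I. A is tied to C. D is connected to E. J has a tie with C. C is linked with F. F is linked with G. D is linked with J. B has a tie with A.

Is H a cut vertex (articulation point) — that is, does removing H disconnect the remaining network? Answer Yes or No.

No

Even without H, every remaining node can still reach every other (the residual graph is connected), so H is not a cut vertex.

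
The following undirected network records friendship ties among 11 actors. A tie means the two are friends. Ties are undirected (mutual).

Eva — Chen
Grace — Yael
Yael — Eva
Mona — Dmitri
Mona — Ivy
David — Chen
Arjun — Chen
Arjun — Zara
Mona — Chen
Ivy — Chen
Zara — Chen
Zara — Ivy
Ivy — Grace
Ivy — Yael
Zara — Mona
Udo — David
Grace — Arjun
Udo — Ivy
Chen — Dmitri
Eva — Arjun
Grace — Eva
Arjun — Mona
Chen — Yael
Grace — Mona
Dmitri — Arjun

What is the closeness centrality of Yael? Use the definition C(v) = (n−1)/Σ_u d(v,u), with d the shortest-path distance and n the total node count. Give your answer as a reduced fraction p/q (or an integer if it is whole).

Distances from Yael: Arjun:2, Chen:1, David:2, Dmitri:2, Eva:1, Grace:1, Ivy:1, Mona:2, Udo:2, Zara:2. Sum = 16.
n = 11, so closeness = 10/16 = 5/8.

5/8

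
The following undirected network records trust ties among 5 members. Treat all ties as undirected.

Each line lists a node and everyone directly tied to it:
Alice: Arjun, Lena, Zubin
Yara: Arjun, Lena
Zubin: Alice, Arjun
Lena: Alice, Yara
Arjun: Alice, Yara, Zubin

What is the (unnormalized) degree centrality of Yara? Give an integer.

2

Yara is directly tied to Arjun and Lena. That is 2 neighbors, so the degree of Yara is 2.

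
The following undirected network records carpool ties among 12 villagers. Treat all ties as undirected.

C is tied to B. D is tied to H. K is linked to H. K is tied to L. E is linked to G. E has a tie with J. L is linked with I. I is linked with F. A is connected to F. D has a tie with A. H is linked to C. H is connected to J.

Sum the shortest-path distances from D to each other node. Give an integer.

26

Distances from D: A:1, B:3, C:2, E:3, F:2, G:4, H:1, I:3, J:2, K:2, L:3.
Sum = 1 + 3 + 2 + 3 + 2 + 4 + 1 + 3 + 2 + 2 + 3 = 26.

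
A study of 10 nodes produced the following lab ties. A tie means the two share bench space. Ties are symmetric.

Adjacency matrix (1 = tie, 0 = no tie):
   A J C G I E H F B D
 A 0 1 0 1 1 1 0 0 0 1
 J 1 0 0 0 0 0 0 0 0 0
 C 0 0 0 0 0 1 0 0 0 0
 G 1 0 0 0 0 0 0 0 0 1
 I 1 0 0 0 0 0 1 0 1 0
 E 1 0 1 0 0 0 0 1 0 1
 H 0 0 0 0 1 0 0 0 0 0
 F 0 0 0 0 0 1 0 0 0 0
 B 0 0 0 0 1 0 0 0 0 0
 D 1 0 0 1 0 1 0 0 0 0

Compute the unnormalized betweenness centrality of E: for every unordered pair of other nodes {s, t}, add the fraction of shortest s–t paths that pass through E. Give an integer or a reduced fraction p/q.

Pairs whose geodesics pass through E — A–C: 1; A–F: 1; J–C: 1; J–F: 1; C–G: 2/2; C–I: 1; C–H: 1; C–F: 1; C–B: 1; C–D: 1; G–F: 2/2; I–F: 1; H–F: 1; F–B: 1 … (+1 more pairs).
All other pairs contribute 0.
Summing the contributions gives betweenness(E) = 15.

15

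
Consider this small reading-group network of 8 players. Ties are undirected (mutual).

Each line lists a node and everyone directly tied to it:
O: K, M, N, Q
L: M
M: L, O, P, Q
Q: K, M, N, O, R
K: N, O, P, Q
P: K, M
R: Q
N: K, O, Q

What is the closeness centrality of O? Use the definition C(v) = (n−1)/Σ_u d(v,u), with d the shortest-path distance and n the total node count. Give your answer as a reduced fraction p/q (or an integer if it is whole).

Distances from O: K:1, L:2, M:1, N:1, P:2, Q:1, R:2. Sum = 10.
n = 8, so closeness = 7/10.

7/10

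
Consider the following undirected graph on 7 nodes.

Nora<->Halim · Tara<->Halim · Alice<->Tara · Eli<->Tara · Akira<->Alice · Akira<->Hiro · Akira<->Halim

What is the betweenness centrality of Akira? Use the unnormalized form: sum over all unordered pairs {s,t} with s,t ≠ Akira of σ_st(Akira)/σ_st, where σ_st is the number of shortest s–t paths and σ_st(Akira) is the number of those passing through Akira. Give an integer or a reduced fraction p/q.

6

Pairs whose geodesics pass through Akira — Nora–Alice: 1/2; Nora–Hiro: 1; Halim–Alice: 1/2; Halim–Hiro: 1; Eli–Hiro: 2/2; Alice–Hiro: 1; Hiro–Tara: 2/2.
All other pairs contribute 0.
Summing the contributions gives betweenness(Akira) = 6.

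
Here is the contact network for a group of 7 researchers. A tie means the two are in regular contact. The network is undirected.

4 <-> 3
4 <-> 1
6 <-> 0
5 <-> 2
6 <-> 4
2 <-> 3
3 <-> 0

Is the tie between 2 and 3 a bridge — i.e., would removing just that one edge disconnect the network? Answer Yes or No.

Yes

Without the 2–3 edge there is no alternate route between 2 and 3, so the network disconnects. It is a bridge.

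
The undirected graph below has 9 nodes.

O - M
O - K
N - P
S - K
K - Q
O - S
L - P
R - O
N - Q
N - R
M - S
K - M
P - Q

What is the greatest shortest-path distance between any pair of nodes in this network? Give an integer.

Eccentricity of each node (its greatest distance to any other): K:3, L:4, M:4, N:3, O:4, P:3, Q:2, R:3, S:4.
The maximum eccentricity is 4, realized for instance by the pair L–S via L – P – Q – K – S. So the diameter is 4.

4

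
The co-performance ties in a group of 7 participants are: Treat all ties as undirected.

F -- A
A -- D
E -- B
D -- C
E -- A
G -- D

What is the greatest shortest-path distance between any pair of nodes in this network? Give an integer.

4

Eccentricity of each node (its greatest distance to any other): A:2, B:4, C:4, D:3, E:3, F:3, G:4.
The maximum eccentricity is 4, realized for instance by the pair B–C via B – E – A – D – C. So the diameter is 4.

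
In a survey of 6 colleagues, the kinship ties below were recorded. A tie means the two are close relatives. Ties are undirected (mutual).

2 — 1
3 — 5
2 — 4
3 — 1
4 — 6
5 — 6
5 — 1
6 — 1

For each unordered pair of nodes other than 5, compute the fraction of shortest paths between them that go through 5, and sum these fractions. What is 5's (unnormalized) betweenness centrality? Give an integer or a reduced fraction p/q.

5/6

Pairs whose geodesics pass through 5 — 6–3: 1/2; 4–3: 1/3.
All other pairs contribute 0.
Summing the contributions gives betweenness(5) = 5/6.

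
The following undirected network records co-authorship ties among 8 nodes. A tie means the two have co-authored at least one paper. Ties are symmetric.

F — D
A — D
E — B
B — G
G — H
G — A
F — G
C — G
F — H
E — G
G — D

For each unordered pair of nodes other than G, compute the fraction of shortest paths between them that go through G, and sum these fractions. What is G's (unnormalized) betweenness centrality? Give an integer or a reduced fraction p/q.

16

Pairs whose geodesics pass through G — F–A: 1/2; F–C: 1; F–E: 1; F–B: 1; A–H: 1; A–C: 1; A–E: 1; A–B: 1; H–C: 1; H–E: 1; H–D: 1/2; H–B: 1; C–E: 1; C–D: 1 … (+3 more pairs).
All other pairs contribute 0.
Summing the contributions gives betweenness(G) = 16.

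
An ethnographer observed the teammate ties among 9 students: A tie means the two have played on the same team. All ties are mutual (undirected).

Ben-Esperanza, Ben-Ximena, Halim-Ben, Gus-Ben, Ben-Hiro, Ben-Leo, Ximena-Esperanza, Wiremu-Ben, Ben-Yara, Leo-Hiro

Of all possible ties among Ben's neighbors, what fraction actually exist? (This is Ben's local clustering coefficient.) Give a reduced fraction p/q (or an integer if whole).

1/14

Ben's neighbors: Esperanza, Gus, Halim, Hiro, Leo, Wiremu, Ximena, and Yara (k = 8).
Possible neighbor pairs: C(8,2) = 28. Edges among them: Esperanza–Ximena, Hiro–Leo → e = 2.
Clustering(Ben) = 2/28 = 1/14.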